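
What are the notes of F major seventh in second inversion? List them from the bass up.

C, E, F, A

Spelling F major seventh: F–A–C–E. In second inversion the fifth is bass, giving C, E, F, A from the bottom.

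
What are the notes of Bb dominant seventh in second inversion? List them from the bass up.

Bb dominant seventh is Bb–D–F–Ab. Second inversion puts the fifth (F) in the bass, with the remaining tones above: F, Ab, Bb, D.

F, Ab, Bb, D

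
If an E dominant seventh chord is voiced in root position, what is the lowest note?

E dominant seventh is E–G#–B–D. Root position places the root in the bass: E.

E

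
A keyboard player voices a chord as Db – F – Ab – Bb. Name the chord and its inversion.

The pitch classes Db, F, Ab, Bb arrange in thirds as Bb–Db–F–Ab: a Bb minor seventh chord.
The lowest note is Db, the third of the chord, so this is first inversion (figured bass 6/5).

Bb minor seventh, first inversion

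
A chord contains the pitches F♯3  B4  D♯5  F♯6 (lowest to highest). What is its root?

F#, B, D# are the tones of a B major triad (B–D#–F#), making B the root.

B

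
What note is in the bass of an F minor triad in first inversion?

The third of F minor (F–Ab–C) is Ab; that is the bass in first inversion.

Ab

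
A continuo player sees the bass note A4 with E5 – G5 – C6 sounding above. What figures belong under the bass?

The notes A, E, G, C stack in thirds as A–C–E–G — an A minor seventh chord. The bass A is the root, so this is root position: figured 7.

7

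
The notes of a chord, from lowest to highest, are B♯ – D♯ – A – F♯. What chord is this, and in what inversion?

B# diminished seventh, root position

The pitch classes B#, D#, A, F# arrange in thirds as B#–D#–F#–A: a B# diminished seventh chord.
With the root (B#) in the bass, the chord is in root position (figured bass 7).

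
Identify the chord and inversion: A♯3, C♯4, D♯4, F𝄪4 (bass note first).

The distinct note names are A#, C#, D#, F##. Stacked in thirds they read D#–F##–A#–C#, which is a dominant seventh chord on D#.
With the fifth (A#) in the bass, the chord is in second inversion (figured bass 4/3).

D# dominant seventh, second inversion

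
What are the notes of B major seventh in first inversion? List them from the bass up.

B major seventh is B–D#–F#–A#. First inversion puts the third (D#) in the bass, with the remaining tones above: D#, F#, A#, B.

D#, F#, A#, B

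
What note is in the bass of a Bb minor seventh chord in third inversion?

Ab

The seventh of Bb minor seventh (Bb–Db–F–Ab) is Ab; that is the bass in third inversion.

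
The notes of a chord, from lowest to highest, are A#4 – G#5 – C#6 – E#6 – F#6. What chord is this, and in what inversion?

Reducing to letter names: A#, G#, C#, E#, F#. These stack in thirds as F#–A#–C#–E#–G# — an F# major ninth chord.
With the third (A#) in the bass, the chord is in first inversion.

F# major ninth, first inversion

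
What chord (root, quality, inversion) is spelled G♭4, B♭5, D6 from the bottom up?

Reducing to letter names: Gb, Bb, D. These stack in thirds as Gb–Bb–D — a Gb augmented triad.
With the root (Gb) in the bass, the chord is in root position (figured bass 5/3).

Gb augmented, root position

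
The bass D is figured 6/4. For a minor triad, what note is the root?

G

The figures 6/4 mean the fifth of the chord is in the bass. If D is the fifth of a minor triad, the root is G (chord tones G–Bb–D).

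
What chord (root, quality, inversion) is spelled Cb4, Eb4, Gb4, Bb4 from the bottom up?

Cb major seventh, root position

The distinct note names are Cb, Eb, Gb, Bb. Stacked in thirds they read Cb–Eb–Gb–Bb, which is a major seventh chord on Cb.
With the root (Cb) in the bass, the chord is in root position (figured bass 7).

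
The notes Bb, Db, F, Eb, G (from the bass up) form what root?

Eb

Bb, Db, F, Eb, G are the tones of an Eb dominant ninth chord (Eb–G–Bb–Db–F), making Eb the root.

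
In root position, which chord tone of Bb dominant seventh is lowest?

Bb dominant seventh is Bb–D–F–Ab. Root position places the root in the bass: Bb.

Bb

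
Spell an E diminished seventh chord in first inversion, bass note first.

G, Bb, Db, E

Spelling E diminished seventh: E–G–Bb–Db. In first inversion the third is bass, giving G, Bb, Db, E from the bottom.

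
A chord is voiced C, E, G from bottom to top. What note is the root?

C

Reordering C, E, G into stacked thirds gives C–E–G; the bottom of that stack, C, is the root.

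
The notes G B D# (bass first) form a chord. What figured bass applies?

The notes G, B, D# stack in thirds as G–B–D# — a G augmented triad. The bass G is the root, so this is root position: figured 5/3.

5/3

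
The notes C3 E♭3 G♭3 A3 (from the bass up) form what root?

A

C, Eb, Gb, A are the tones of an A diminished seventh chord (A–C–Eb–Gb), making A the root.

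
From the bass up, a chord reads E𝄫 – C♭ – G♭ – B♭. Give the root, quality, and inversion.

Cb minor-major seventh, first inversion

The distinct note names are Ebb, Cb, Gb, Bb. Stacked in thirds they read Cb–Ebb–Gb–Bb, which is a minor-major seventh chord on Cb.
The lowest note is Ebb, the third of the chord, so this is first inversion (figured bass 6/5).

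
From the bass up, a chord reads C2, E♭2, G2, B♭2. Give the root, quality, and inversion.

The pitch classes C, Eb, G, Bb arrange in thirds as C–Eb–G–Bb: a C minor seventh chord.
With the root (C) in the bass, the chord is in root position (figured bass 7).

C minor seventh, root position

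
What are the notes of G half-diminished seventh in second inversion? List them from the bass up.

Db, F, G, Bb

Spelling G half-diminished seventh: G–Bb–Db–F. In second inversion the fifth is bass, giving Db, F, G, Bb from the bottom.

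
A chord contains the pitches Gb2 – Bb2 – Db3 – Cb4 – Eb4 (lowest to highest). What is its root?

The distinct letter names are Gb, Bb, Db, Cb, Eb. Arranged as a stack of thirds they read Cb–Eb–Gb–Bb–Db, so Cb is the root (a Cb major ninth chord).

Cb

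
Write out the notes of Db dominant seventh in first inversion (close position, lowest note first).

F, Ab, Cb, Db

The chord tones are Db–F–Ab–Cb. With the third (F) lowest for first inversion: F, Ab, Cb, Db.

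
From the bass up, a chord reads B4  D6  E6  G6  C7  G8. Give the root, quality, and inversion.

C major ninth, third inversion

The distinct note names are B, D, E, G, C. Stacked in thirds they read C–E–G–B–D, which is a major ninth chord on C.
The lowest note is B, the seventh of the chord, so this is third inversion.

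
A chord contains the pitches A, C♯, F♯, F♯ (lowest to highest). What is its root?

F#

Reordering A, C#, F# into stacked thirds gives F#–A–C#; the bottom of that stack, F#, is the root.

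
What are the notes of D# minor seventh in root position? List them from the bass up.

D#, F#, A#, C#

Spelling D# minor seventh: D#–F#–A#–C#. In root position the root is bass, giving D#, F#, A#, C# from the bottom.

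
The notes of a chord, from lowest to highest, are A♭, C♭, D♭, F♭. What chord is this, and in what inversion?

The pitch classes Ab, Cb, Db, Fb arrange in thirds as Db–Fb–Ab–Cb: a Db minor seventh chord.
The lowest note is Ab, the fifth of the chord, so this is second inversion (figured bass 4/3).

Db minor seventh, second inversion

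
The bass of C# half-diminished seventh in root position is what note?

The root of C# half-diminished seventh (C#–E–G–B) is C#; that is the bass in root position.

C#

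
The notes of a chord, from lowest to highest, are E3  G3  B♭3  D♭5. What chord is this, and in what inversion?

E diminished seventh, root position

Reducing to letter names: E, G, Bb, Db. These stack in thirds as E–G–Bb–Db — an E diminished seventh chord.
With the root (E) in the bass, the chord is in root position (figured bass 7).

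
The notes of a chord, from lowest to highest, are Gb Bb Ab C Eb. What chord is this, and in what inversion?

Reducing to letter names: Gb, Bb, Ab, C, Eb. These stack in thirds as Ab–C–Eb–Gb–Bb — an Ab dominant ninth chord.
With the seventh (Gb) in the bass, the chord is in third inversion.

Ab dominant ninth, third inversion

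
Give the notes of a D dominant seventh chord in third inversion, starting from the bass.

C, D, F#, A

D dominant seventh is D–F#–A–C. Third inversion puts the seventh (C) in the bass, with the remaining tones above: C, D, F#, A.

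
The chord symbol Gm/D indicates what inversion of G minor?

Gm/D means G minor with D in the bass. D is the fifth of G minor (G–Bb–D), so this is second inversion.

second inversion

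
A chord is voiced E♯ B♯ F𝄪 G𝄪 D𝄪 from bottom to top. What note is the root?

E#

Reordering E#, B#, F##, G##, D## into stacked thirds gives E#–G##–B#–D##–F##; the bottom of that stack, E#, is the root.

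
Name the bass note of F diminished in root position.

F

In root position the root is lowest. For F diminished (F–Ab–Cb) that is F.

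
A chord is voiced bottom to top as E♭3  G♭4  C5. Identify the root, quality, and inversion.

C diminished, first inversion

Reducing to letter names: Eb, Gb, C. These stack in thirds as C–Eb–Gb — a C diminished triad.
The lowest note is Eb, the third of the chord, so this is first inversion (figured bass 6).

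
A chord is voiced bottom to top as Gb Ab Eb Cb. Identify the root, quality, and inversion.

Ab minor seventh, third inversion

The distinct note names are Gb, Ab, Eb, Cb. Stacked in thirds they read Ab–Cb–Eb–Gb, which is a minor seventh chord on Ab.
The lowest note is Gb, the seventh of the chord, so this is third inversion (figured bass 4/2).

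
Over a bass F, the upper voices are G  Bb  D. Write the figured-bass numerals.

4/2

The notes F, G, Bb, D stack in thirds as G–Bb–D–F — a G minor seventh chord. The bass F is the seventh, so this is third inversion: figured 4/2.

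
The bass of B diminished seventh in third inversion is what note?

B diminished seventh is B–D–F–Ab. Third inversion places the seventh in the bass: Ab.

Ab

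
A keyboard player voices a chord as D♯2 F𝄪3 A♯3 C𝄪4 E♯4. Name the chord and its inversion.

Reducing to letter names: D#, F##, A#, C##, E#. These stack in thirds as D#–F##–A#–C##–E# — a D# major ninth chord.
The lowest note is D#, the root of the chord, so this is root position.

D# major ninth, root position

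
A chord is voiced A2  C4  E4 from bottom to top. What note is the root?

A

Reordering A, C, E into stacked thirds gives A–C–E; the bottom of that stack, A, is the root.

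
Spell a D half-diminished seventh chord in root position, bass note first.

The chord tones are D–F–Ab–C. With the root (D) lowest for root position: D, F, Ab, C.

D, F, Ab, C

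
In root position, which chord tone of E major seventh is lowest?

The root of E major seventh (E–G#–B–D#) is E; that is the bass in root position.

E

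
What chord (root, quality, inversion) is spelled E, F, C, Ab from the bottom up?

F minor-major seventh, third inversion

Reducing to letter names: E, F, C, Ab. These stack in thirds as F–Ab–C–E — an F minor-major seventh chord.
With the seventh (E) in the bass, the chord is in third inversion (figured bass 4/2).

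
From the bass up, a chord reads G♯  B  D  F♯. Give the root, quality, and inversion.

The pitch classes G#, B, D, F# arrange in thirds as G#–B–D–F#: a G# half-diminished seventh chord.
G# is the root of G# half-diminished seventh; root in the bass means root position (figured bass 7).

G# half-diminished seventh, root position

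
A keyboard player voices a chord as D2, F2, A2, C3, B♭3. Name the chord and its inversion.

Bb major ninth, first inversion

The pitch classes D, F, A, C, Bb arrange in thirds as Bb–D–F–A–C: a Bb major ninth chord.
With the third (D) in the bass, the chord is in first inversion.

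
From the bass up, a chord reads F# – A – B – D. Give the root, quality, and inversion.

B minor seventh, second inversion

The pitch classes F#, A, B, D arrange in thirds as B–D–F#–A: a B minor seventh chord.
With the fifth (F#) in the bass, the chord is in second inversion (figured bass 4/3).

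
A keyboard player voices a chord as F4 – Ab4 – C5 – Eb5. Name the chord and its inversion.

F minor seventh, root position

Reducing to letter names: F, Ab, C, Eb. These stack in thirds as F–Ab–C–Eb — an F minor seventh chord.
With the root (F) in the bass, the chord is in root position (figured bass 7).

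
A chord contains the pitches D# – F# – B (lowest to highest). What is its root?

B

D#, F#, B are the tones of a B major triad (B–D#–F#), making B the root.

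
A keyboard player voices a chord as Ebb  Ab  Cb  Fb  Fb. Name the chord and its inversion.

Fb dominant seventh, third inversion

The pitch classes Ebb, Ab, Cb, Fb arrange in thirds as Fb–Ab–Cb–Ebb: an Fb dominant seventh chord.
The lowest note is Ebb, the seventh of the chord, so this is third inversion (figured bass 4/2).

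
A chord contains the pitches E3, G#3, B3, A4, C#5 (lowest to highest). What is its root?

A

Reordering E, G#, B, A, C# into stacked thirds gives A–C#–E–G#–B; the bottom of that stack, A, is the root.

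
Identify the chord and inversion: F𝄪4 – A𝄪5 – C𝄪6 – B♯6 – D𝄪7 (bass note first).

B# major ninth, second inversion

The pitch classes F##, A##, C##, B#, D## arrange in thirds as B#–D##–F##–A##–C##: a B# major ninth chord.
With the fifth (F##) in the bass, the chord is in second inversion.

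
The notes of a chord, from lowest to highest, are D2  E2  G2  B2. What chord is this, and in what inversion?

The distinct note names are D, E, G, B. Stacked in thirds they read E–G–B–D, which is a minor seventh chord on E.
With the seventh (D) in the bass, the chord is in third inversion (figured bass 4/2).

E minor seventh, third inversion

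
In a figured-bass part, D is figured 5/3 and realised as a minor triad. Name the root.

The figures 5/3 mean the root of the chord is in the bass. If D is the root of a minor triad, the root is D (chord tones D–F–A).

D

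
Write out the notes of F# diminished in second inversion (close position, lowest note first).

C, F#, A

Spelling F# diminished: F#–A–C. In second inversion the fifth is bass, giving C, F#, A from the bottom.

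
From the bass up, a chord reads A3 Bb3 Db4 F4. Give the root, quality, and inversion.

The pitch classes A, Bb, Db, F arrange in thirds as Bb–Db–F–A: a Bb minor-major seventh chord.
The lowest note is A, the seventh of the chord, so this is third inversion (figured bass 4/2).

Bb minor-major seventh, third inversion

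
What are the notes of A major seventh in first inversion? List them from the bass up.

Spelling A major seventh: A–C#–E–G#. In first inversion the third is bass, giving C#, E, G#, A from the bottom.

C#, E, G#, A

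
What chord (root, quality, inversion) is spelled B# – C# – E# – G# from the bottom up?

C# major seventh, third inversion

The pitch classes B#, C#, E#, G# arrange in thirds as C#–E#–G#–B#: a C# major seventh chord.
The lowest note is B#, the seventh of the chord, so this is third inversion (figured bass 4/2).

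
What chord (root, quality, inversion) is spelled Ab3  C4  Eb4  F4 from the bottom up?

Reducing to letter names: Ab, C, Eb, F. These stack in thirds as F–Ab–C–Eb — an F minor seventh chord.
With the third (Ab) in the bass, the chord is in first inversion (figured bass 6/5).

F minor seventh, first inversion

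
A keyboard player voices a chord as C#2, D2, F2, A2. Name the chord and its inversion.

D minor-major seventh, third inversion

The pitch classes C#, D, F, A arrange in thirds as D–F–A–C#: a D minor-major seventh chord.
With the seventh (C#) in the bass, the chord is in third inversion (figured bass 4/2).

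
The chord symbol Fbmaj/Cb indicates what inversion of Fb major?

Fbmaj/Cb means Fb major with Cb in the bass. Cb is the fifth of Fb major (Fb–Ab–Cb), so this is second inversion.

second inversion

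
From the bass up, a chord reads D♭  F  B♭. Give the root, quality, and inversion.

Bb minor, first inversion

The pitch classes Db, F, Bb arrange in thirds as Bb–Db–F: a Bb minor triad.
With the third (Db) in the bass, the chord is in first inversion (figured bass 6).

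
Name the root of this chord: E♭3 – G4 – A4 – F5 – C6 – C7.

Eb, G, A, F, C are the tones of an F dominant ninth chord (F–A–C–Eb–G), making F the root.

F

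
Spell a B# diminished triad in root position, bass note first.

The chord tones are B#–D#–F#. With the root (B#) lowest for root position: B#, D#, F#.

B#, D#, F#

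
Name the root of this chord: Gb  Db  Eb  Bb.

Gb, Db, Eb, Bb are the tones of an Eb minor seventh chord (Eb–Gb–Bb–Db), making Eb the root.

Eb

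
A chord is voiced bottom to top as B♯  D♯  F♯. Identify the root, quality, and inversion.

B# diminished, root position

The distinct note names are B#, D#, F#. Stacked in thirds they read B#–D#–F#, which is a diminished triad on B#.
B# is the root of B# diminished; root in the bass means root position (figured bass 5/3).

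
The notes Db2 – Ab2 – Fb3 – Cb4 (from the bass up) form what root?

Db, Ab, Fb, Cb are the tones of a Db minor seventh chord (Db–Fb–Ab–Cb), making Db the root.

Db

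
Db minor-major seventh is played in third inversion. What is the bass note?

C

In third inversion the seventh is lowest. For Db minor-major seventh (Db–Fb–Ab–C) that is C.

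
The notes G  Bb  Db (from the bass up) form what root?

G

Reordering G, Bb, Db into stacked thirds gives G–Bb–Db; the bottom of that stack, G, is the root.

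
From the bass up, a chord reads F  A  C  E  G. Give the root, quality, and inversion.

The pitch classes F, A, C, E, G arrange in thirds as F–A–C–E–G: an F major ninth chord.
F is the root of F major ninth; root in the bass means root position.

F major ninth, root position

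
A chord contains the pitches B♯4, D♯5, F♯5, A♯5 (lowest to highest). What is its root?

B#, D#, F#, A# are the tones of a B# half-diminished seventh chord (B#–D#–F#–A#), making B# the root.

B#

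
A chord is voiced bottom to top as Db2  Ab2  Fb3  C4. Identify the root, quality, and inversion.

Db minor-major seventh, root position

Reducing to letter names: Db, Ab, Fb, C. These stack in thirds as Db–Fb–Ab–C — a Db minor-major seventh chord.
With the root (Db) in the bass, the chord is in root position (figured bass 7).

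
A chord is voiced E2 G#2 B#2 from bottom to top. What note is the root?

Reordering E, G#, B# into stacked thirds gives E–G#–B#; the bottom of that stack, E, is the root.

E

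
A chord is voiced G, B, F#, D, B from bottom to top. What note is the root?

G

Reordering G, B, F#, D into stacked thirds gives G–B–D–F#; the bottom of that stack, G, is the root.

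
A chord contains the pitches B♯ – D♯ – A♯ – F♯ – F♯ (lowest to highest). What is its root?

Reordering B#, D#, A#, F# into stacked thirds gives B#–D#–F#–A#; the bottom of that stack, B#, is the root.

B#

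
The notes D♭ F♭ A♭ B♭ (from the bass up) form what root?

Bb

Reordering Db, Fb, Ab, Bb into stacked thirds gives Bb–Db–Fb–Ab; the bottom of that stack, Bb, is the root.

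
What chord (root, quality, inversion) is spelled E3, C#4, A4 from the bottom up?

Reducing to letter names: E, C#, A. These stack in thirds as A–C#–E — an A major triad.
With the fifth (E) in the bass, the chord is in second inversion (figured bass 6/4).

A major, second inversion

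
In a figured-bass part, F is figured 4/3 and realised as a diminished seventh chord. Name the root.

B

The figures 4/3 mean the fifth of the chord is in the bass. If F is the fifth of a diminished seventh chord, the root is B (chord tones B–D–F–Ab).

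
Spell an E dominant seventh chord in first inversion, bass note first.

E dominant seventh is E–G#–B–D. First inversion puts the third (G#) in the bass, with the remaining tones above: G#, B, D, E.

G#, B, D, E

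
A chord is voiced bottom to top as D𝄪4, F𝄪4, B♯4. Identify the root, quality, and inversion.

The distinct note names are D##, F##, B#. Stacked in thirds they read B#–D##–F##, which is a major triad on B#.
D## is the third of B# major; third in the bass means first inversion (figured bass 6).

B# major, first inversion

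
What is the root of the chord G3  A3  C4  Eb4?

G, A, C, Eb are the tones of an A half-diminished seventh chord (A–C–Eb–G), making A the root.

A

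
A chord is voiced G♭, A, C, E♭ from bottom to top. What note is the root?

Reordering Gb, A, C, Eb into stacked thirds gives A–C–Eb–Gb; the bottom of that stack, A, is the root.

A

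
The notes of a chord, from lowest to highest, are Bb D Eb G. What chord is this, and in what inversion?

Eb major seventh, second inversion

The pitch classes Bb, D, Eb, G arrange in thirds as Eb–G–Bb–D: an Eb major seventh chord.
Bb is the fifth of Eb major seventh; fifth in the bass means second inversion (figured bass 4/3).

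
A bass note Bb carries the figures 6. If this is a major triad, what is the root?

Gb

The figures 6 mean the third of the chord is in the bass. If Bb is the third of a major triad, the root is Gb (chord tones Gb–Bb–Db).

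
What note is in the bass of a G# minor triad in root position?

G# minor is G#–B–D#. Root position places the root in the bass: G#.

G#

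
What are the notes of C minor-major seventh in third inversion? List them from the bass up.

The chord tones are C–Eb–G–B. With the seventh (B) lowest for third inversion: B, C, Eb, G.

B, C, Eb, G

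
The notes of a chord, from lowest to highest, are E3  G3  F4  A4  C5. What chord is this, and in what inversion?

F major ninth, third inversion

Reducing to letter names: E, G, F, A, C. These stack in thirds as F–A–C–E–G — an F major ninth chord.
E is the seventh of F major ninth; seventh in the bass means third inversion.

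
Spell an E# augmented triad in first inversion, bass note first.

G##, B##, E#

The chord tones are E#–G##–B##. With the third (G##) lowest for first inversion: G##, B##, E#.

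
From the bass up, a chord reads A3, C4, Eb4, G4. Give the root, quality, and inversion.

A half-diminished seventh, root position

Reducing to letter names: A, C, Eb, G. These stack in thirds as A–C–Eb–G — an A half-diminished seventh chord.
A is the root of A half-diminished seventh; root in the bass means root position (figured bass 7).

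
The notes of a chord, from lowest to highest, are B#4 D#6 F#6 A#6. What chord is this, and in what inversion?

The distinct note names are B#, D#, F#, A#. Stacked in thirds they read B#–D#–F#–A#, which is a half-diminished seventh chord on B#.
The lowest note is B#, the root of the chord, so this is root position (figured bass 7).

B# half-diminished seventh, root position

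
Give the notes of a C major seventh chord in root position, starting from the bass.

C, E, G, B

The chord tones are C–E–G–B. With the root (C) lowest for root position: C, E, G, B.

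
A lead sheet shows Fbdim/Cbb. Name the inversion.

second inversion

Fbdim/Cbb means Fb diminished with Cbb in the bass. Cbb is the fifth of Fb diminished (Fb–Abb–Cbb), so this is second inversion.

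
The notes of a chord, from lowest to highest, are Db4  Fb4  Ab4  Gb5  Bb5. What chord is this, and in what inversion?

Gb dominant ninth, second inversion

The distinct note names are Db, Fb, Ab, Gb, Bb. Stacked in thirds they read Gb–Bb–Db–Fb–Ab, which is a dominant ninth chord on Gb.
Db is the fifth of Gb dominant ninth; fifth in the bass means second inversion.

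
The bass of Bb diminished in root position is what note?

Bb

Bb diminished is Bb–Db–Fb. Root position places the root in the bass: Bb.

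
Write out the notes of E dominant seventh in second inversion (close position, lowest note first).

E dominant seventh is E–G#–B–D. Second inversion puts the fifth (B) in the bass, with the remaining tones above: B, D, E, G#.

B, D, E, G#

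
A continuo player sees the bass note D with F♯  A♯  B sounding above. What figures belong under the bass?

6/5

The notes D, F#, A#, B stack in thirds as B–D–F#–A# — a B minor-major seventh chord. The bass D is the third, so this is first inversion: figured 6/5.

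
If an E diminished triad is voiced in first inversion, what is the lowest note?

The third of E diminished (E–G–Bb) is G; that is the bass in first inversion.

G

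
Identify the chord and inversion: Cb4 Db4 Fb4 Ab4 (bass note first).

Db minor seventh, third inversion

Reducing to letter names: Cb, Db, Fb, Ab. These stack in thirds as Db–Fb–Ab–Cb — a Db minor seventh chord.
The lowest note is Cb, the seventh of the chord, so this is third inversion (figured bass 4/2).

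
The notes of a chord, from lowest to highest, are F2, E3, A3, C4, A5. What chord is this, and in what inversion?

Reducing to letter names: F, E, A, C. These stack in thirds as F–A–C–E — an F major seventh chord.
With the root (F) in the bass, the chord is in root position (figured bass 7).

F major seventh, root position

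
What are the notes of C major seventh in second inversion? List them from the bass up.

Spelling C major seventh: C–E–G–B. In second inversion the fifth is bass, giving G, B, C, E from the bottom.

G, B, C, E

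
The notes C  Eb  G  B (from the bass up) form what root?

Reordering C, Eb, G, B into stacked thirds gives C–Eb–G–B; the bottom of that stack, C, is the root.

C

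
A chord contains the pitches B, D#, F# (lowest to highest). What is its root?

The distinct letter names are B, D#, F#. Arranged as a stack of thirds they read B–D#–F#, so B is the root (a B major triad).

B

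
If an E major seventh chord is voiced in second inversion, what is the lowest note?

In second inversion the fifth is lowest. For E major seventh (E–G#–B–D#) that is B.

B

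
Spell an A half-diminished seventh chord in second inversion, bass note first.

The chord tones are A–C–Eb–G. With the fifth (Eb) lowest for second inversion: Eb, G, A, C.

Eb, G, A, C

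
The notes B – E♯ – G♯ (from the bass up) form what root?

E#

Reordering B, E#, G# into stacked thirds gives E#–G#–B; the bottom of that stack, E#, is the root.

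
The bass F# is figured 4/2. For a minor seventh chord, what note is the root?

The figures 4/2 mean the seventh of the chord is in the bass. If F# is the seventh of a minor seventh chord, the root is G# (chord tones G#–B–D#–F#).

G#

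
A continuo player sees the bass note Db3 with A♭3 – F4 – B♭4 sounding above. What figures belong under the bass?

The notes Db, Ab, F, Bb stack in thirds as Bb–Db–F–Ab — a Bb minor seventh chord. The bass Db is the third, so this is first inversion: figured 6/5.

6/5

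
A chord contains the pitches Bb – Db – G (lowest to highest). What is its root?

Reordering Bb, Db, G into stacked thirds gives G–Bb–Db; the bottom of that stack, G, is the root.

G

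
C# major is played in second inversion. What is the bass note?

G#

C# major is C#–E#–G#. Second inversion places the fifth in the bass: G#.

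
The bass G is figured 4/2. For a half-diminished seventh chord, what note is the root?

The figures 4/2 mean the seventh of the chord is in the bass. If G is the seventh of a half-diminished seventh chord, the root is A (chord tones A–C–Eb–G).

A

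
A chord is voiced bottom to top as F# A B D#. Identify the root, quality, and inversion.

The distinct note names are F#, A, B, D#. Stacked in thirds they read B–D#–F#–A, which is a dominant seventh chord on B.
F# is the fifth of B dominant seventh; fifth in the bass means second inversion (figured bass 4/3).

B dominant seventh, second inversion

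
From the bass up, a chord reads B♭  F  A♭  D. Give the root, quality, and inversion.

Bb dominant seventh, root position

Reducing to letter names: Bb, F, Ab, D. These stack in thirds as Bb–D–F–Ab — a Bb dominant seventh chord.
The lowest note is Bb, the root of the chord, so this is root position (figured bass 7).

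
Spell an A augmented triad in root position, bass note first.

A, C#, E#

The chord tones are A–C#–E#. With the root (A) lowest for root position: A, C#, E#.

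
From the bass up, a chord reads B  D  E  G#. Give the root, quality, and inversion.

E dominant seventh, second inversion

The distinct note names are B, D, E, G#. Stacked in thirds they read E–G#–B–D, which is a dominant seventh chord on E.
The lowest note is B, the fifth of the chord, so this is second inversion (figured bass 4/3).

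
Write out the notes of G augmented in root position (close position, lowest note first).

G, B, D#

G augmented is G–B–D#. Root position puts the root (G) in the bass, with the remaining tones above: G, B, D#.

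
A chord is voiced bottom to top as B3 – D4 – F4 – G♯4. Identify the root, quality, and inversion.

Reducing to letter names: B, D, F, G#. These stack in thirds as G#–B–D–F — a G# diminished seventh chord.
With the third (B) in the bass, the chord is in first inversion (figured bass 6/5).

G# diminished seventh, first inversion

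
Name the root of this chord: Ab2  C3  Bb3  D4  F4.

Reordering Ab, C, Bb, D, F into stacked thirds gives Bb–D–F–Ab–C; the bottom of that stack, Bb, is the root.

Bb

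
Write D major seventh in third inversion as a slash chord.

Third inversion of D major seventh has the seventh (C#) in the bass. As a slash chord: Dmaj7/C#.

Dmaj7/C#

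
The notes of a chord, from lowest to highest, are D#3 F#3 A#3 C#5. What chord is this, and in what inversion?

The distinct note names are D#, F#, A#, C#. Stacked in thirds they read D#–F#–A#–C#, which is a minor seventh chord on D#.
With the root (D#) in the bass, the chord is in root position (figured bass 7).

D# minor seventh, root position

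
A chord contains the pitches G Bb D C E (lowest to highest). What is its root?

The distinct letter names are G, Bb, D, C, E. Arranged as a stack of thirds they read C–E–G–Bb–D, so C is the root (a C dominant ninth chord).

C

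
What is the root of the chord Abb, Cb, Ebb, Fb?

The distinct letter names are Abb, Cb, Ebb, Fb. Arranged as a stack of thirds they read Fb–Abb–Cb–Ebb, so Fb is the root (an Fb minor seventh chord).

Fb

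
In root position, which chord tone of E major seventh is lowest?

E

In root position the root is lowest. For E major seventh (E–G#–B–D#) that is E.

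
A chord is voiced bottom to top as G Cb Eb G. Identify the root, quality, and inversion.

Cb augmented, second inversion

The pitch classes G, Cb, Eb arrange in thirds as Cb–Eb–G: a Cb augmented triad.
G is the fifth of Cb augmented; fifth in the bass means second inversion (figured bass 6/4).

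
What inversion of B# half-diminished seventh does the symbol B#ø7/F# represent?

B#ø7/F# means B# half-diminished seventh with F# in the bass. F# is the fifth of B# half-diminished seventh (B#–D#–F#–A#), so this is second inversion.

second inversion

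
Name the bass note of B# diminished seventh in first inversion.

B# diminished seventh is B#–D#–F#–A. First inversion places the third in the bass: D#.

D#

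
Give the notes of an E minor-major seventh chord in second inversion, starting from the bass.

The chord tones are E–G–B–D#. With the fifth (B) lowest for second inversion: B, D#, E, G.

B, D#, E, G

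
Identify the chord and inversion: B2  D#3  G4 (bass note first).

The distinct note names are B, D#, G. Stacked in thirds they read G–B–D#, which is an augmented triad on G.
The lowest note is B, the third of the chord, so this is first inversion (figured bass 6).

G augmented, first inversion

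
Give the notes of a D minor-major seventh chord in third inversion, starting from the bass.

C#, D, F, A

D minor-major seventh is D–F–A–C#. Third inversion puts the seventh (C#) in the bass, with the remaining tones above: C#, D, F, A.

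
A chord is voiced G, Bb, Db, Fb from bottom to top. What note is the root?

Reordering G, Bb, Db, Fb into stacked thirds gives G–Bb–Db–Fb; the bottom of that stack, G, is the root.

G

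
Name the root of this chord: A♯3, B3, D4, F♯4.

A#, B, D, F# are the tones of a B minor-major seventh chord (B–D–F#–A#), making B the root.

B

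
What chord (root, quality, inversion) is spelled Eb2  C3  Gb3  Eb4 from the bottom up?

The distinct note names are Eb, C, Gb. Stacked in thirds they read C–Eb–Gb, which is a diminished triad on C.
The lowest note is Eb, the third of the chord, so this is first inversion (figured bass 6).

C diminished, first inversion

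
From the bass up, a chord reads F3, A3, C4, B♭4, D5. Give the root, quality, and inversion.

The distinct note names are F, A, C, Bb, D. Stacked in thirds they read Bb–D–F–A–C, which is a major ninth chord on Bb.
With the fifth (F) in the bass, the chord is in second inversion.

Bb major ninth, second inversion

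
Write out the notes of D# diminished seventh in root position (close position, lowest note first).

Spelling D# diminished seventh: D#–F#–A–C. In root position the root is bass, giving D#, F#, A, C from the bottom.

D#, F#, A, C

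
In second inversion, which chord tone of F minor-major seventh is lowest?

The fifth of F minor-major seventh (F–Ab–C–E) is C; that is the bass in second inversion.

C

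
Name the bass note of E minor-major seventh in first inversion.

In first inversion the third is lowest. For E minor-major seventh (E–G–B–D#) that is G.

G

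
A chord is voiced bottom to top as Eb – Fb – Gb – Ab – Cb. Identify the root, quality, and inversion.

Fb major ninth, third inversion

The distinct note names are Eb, Fb, Gb, Ab, Cb. Stacked in thirds they read Fb–Ab–Cb–Eb–Gb, which is a major ninth chord on Fb.
The lowest note is Eb, the seventh of the chord, so this is third inversion.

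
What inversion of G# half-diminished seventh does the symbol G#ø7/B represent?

G#ø7/B means G# half-diminished seventh with B in the bass. B is the third of G# half-diminished seventh (G#–B–D–F#), so this is first inversion.

first inversion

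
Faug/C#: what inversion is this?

second inversion

Faug/C# means F augmented with C# in the bass. C# is the fifth of F augmented (F–A–C#), so this is second inversion.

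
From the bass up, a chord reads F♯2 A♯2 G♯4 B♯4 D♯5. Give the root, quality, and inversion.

G# dominant ninth, third inversion

The pitch classes F#, A#, G#, B#, D# arrange in thirds as G#–B#–D#–F#–A#: a G# dominant ninth chord.
F# is the seventh of G# dominant ninth; seventh in the bass means third inversion.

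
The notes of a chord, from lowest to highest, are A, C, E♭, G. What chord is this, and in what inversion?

The pitch classes A, C, Eb, G arrange in thirds as A–C–Eb–G: an A half-diminished seventh chord.
The lowest note is A, the root of the chord, so this is root position (figured bass 7).

A half-diminished seventh, root position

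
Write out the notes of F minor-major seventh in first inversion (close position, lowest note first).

Ab, C, E, F

F minor-major seventh is F–Ab–C–E. First inversion puts the third (Ab) in the bass, with the remaining tones above: Ab, C, E, F.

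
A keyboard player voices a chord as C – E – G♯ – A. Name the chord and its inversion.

The pitch classes C, E, G#, A arrange in thirds as A–C–E–G#: an A minor-major seventh chord.
The lowest note is C, the third of the chord, so this is first inversion (figured bass 6/5).

A minor-major seventh, first inversion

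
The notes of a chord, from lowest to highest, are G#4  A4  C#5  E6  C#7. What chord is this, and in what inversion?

A major seventh, third inversion

The distinct note names are G#, A, C#, E. Stacked in thirds they read A–C#–E–G#, which is a major seventh chord on A.
G# is the seventh of A major seventh; seventh in the bass means third inversion (figured bass 4/2).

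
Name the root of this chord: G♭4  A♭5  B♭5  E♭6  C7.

The distinct letter names are Gb, Ab, Bb, Eb, C. Arranged as a stack of thirds they read Ab–C–Eb–Gb–Bb, so Ab is the root (an Ab dominant ninth chord).

Ab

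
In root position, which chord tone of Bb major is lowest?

In root position the root is lowest. For Bb major (Bb–D–F) that is Bb.

Bb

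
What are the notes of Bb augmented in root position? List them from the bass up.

Spelling Bb augmented: Bb–D–F#. In root position the root is bass, giving Bb, D, F# from the bottom.

Bb, D, F#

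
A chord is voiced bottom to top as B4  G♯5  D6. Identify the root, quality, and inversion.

G# diminished, first inversion

The distinct note names are B, G#, D. Stacked in thirds they read G#–B–D, which is a diminished triad on G#.
The lowest note is B, the third of the chord, so this is first inversion (figured bass 6).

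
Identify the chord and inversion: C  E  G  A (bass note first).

A minor seventh, first inversion

Reducing to letter names: C, E, G, A. These stack in thirds as A–C–E–G — an A minor seventh chord.
C is the third of A minor seventh; third in the bass means first inversion (figured bass 6/5).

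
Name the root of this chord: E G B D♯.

E

Reordering E, G, B, D# into stacked thirds gives E–G–B–D#; the bottom of that stack, E, is the root.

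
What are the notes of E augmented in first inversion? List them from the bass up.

E augmented is E–G#–B#. First inversion puts the third (G#) in the bass, with the remaining tones above: G#, B#, E.

G#, B#, E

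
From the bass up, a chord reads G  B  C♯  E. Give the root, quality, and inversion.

C# half-diminished seventh, second inversion

The distinct note names are G, B, C#, E. Stacked in thirds they read C#–E–G–B, which is a half-diminished seventh chord on C#.
With the fifth (G) in the bass, the chord is in second inversion (figured bass 4/3).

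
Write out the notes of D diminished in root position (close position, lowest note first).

D, F, Ab

Spelling D diminished: D–F–Ab. In root position the root is bass, giving D, F, Ab from the bottom.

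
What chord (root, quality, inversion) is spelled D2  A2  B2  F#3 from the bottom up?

The distinct note names are D, A, B, F#. Stacked in thirds they read B–D–F#–A, which is a minor seventh chord on B.
With the third (D) in the bass, the chord is in first inversion (figured bass 6/5).

B minor seventh, first inversion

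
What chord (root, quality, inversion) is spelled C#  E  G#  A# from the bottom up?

Reducing to letter names: C#, E, G#, A#. These stack in thirds as A#–C#–E–G# — an A# half-diminished seventh chord.
The lowest note is C#, the third of the chord, so this is first inversion (figured bass 6/5).

A# half-diminished seventh, first inversion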